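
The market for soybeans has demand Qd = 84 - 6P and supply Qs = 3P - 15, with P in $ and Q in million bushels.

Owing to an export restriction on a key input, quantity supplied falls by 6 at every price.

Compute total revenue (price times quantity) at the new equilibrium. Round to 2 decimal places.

Before the shock: 84 - 6P = 3P - 15 ⇒ 99 = 9P ⇒ P = 11, Q = 18.
The new curves are Qd = 84 - 6P (demand) and Qs = 3P - 21 (supply).
Equate the new curves: 84 - 6P = 3P - 21, giving 105 = 9P, P = 35/3 ≈ 11.6667, Q = 14.
New expenditure = 11.6667 × 14 = 163.33.

163.33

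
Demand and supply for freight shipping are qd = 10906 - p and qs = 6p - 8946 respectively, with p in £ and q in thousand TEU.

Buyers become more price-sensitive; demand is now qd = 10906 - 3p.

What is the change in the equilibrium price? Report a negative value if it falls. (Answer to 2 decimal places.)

Before the shock: 10906 - p = 6p - 8946 ⇒ 19852 = 7p ⇒ p = 2836, q = 8070.
With the change applied: demand qd = 10906 - 3p, supply qs = 6p - 8946.
Setting them equal: 10906 - 3p = 6p - 8946 → 19852 = 9p, so p = 19852/9 ≈ 2205.7778 and q = 12866/3 ≈ 4288.6667.
Δp = 2205.7778 − 2836 = -630.22.

-630.22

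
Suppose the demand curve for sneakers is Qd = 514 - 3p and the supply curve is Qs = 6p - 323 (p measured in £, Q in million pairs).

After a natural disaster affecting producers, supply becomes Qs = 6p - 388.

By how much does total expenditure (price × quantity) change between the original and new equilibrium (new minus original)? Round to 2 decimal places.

Solve the original market: 514 - 3p = 6p - 323, hence p = 93 and Q = 235.
The shock moves the curves to Qd = 514 - 3p and Qs = 6p - 388.
Equate the new curves: 514 - 3p = 6p - 388, giving 902 = 9p, p = 902/9 ≈ 100.2222, Q = 640/3 ≈ 213.3333.
Expenditure moves from 93×235 = 21855 to 100.2222×213.3333 = 21380.7407; change = -474.26.

-474.26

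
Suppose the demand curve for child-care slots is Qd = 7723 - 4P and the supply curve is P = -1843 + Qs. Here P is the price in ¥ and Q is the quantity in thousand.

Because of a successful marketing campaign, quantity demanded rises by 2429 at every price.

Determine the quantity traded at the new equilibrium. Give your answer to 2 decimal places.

Initially, 7723 - 4P = P + 1843, so 5880 = 5P and P = 1176, Q = 3019.
The new curves are Qd = 10152 - 4P (demand) and Qs = P + 1843 (supply).
New equilibrium: 10152 - 4P = P + 1843 ⇒ 8309 = 5P ⇒ P = 1661.8, Q = 3504.8.

3504.80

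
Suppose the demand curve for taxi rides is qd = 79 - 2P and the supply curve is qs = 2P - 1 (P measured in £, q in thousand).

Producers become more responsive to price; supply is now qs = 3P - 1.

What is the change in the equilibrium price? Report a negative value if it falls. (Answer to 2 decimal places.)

Initially, 79 - 2P = 2P - 1, so 80 = 4P and P = 20, q = 39.
The shock moves the curves to qd = 79 - 2P and qs = 3P - 1.
Clearing the new market: 79 - 2P = 3P - 1, so P = 16 and q = 47.
ΔP = 16 − 20 = -4.00.

-4.00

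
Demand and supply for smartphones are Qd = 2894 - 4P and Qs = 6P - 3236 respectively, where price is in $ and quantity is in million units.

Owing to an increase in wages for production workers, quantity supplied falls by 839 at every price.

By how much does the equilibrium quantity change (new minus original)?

Before the shock: 2894 - 4P = 6P - 3236 ⇒ 6130 = 10P ⇒ P = 613, Q = 442.
The new curves are Qd = 2894 - 4P (demand) and Qs = 6P - 4075 (supply).
Equate the new curves: 2894 - 4P = 6P - 4075, giving 6969 = 10P, P = 696.9, Q = 106.4.
ΔQ = 106.4 − 442 = -335.6.

-335.6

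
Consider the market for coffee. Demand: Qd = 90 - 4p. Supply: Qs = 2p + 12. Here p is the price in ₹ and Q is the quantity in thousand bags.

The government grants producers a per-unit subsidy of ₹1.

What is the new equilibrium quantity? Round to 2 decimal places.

Original equilibrium: 90 - 4p = 2p + 12 gives 78 = 6p, so p = 13 and Q = 38.
Since sellers receive the price plus the subsidy, the effective supply curve becomes Qs = 2p + 14.
Equate the new curves: 90 - 4p = 2p + 14, giving 76 = 6p, p = 38/3 ≈ 12.6667, Q = 118/3 ≈ 39.3333.

39.33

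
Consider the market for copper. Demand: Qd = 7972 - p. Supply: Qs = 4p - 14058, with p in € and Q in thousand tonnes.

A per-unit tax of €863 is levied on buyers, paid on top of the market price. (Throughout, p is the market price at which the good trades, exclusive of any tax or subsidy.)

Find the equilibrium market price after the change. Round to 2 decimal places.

Before the shock: 7972 - p = 4p - 14058 ⇒ 22030 = 5p ⇒ p = 4406, Q = 3566.
Since buyers pay the price plus the tax, the effective demand curve becomes Qd = 7109 - p.
New equilibrium: 7109 - p = 4p - 14058 ⇒ 21167 = 5p ⇒ p = 4233.4, Q = 2875.6.

4233.40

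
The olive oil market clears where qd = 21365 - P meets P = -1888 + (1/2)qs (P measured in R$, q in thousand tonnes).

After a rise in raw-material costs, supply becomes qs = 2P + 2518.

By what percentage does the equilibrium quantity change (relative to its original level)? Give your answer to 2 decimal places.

Original equilibrium: 21365 - P = 2P + 3776 gives 17589 = 3P, so P = 5863 and q = 15502.
With the change applied: demand qd = 21365 - P, supply qs = 2P + 2518.
New equilibrium: 21365 - P = 2P + 2518 ⇒ 18847 = 3P ⇒ P = 18847/3 ≈ 6282.3333, q = 45248/3 ≈ 15082.6667.
%Δq = (15082.6667 − 15502) / 15502 × 100 = -2.71%.

-2.71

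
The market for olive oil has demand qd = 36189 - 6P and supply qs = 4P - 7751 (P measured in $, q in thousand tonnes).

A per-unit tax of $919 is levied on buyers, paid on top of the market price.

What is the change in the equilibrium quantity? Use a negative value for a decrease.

-2205.6

Initially, 36189 - 6P = 4P - 7751, so 43940 = 10P and P = 4394, q = 9825.
Since buyers pay the price plus the tax, the effective demand curve becomes qd = 30675 - 6P.
Equate the new curves: 30675 - 6P = 4P - 7751, giving 38426 = 10P, P = 3842.6, q = 7619.4.
Δq = 7619.4 − 9825 = -2205.6.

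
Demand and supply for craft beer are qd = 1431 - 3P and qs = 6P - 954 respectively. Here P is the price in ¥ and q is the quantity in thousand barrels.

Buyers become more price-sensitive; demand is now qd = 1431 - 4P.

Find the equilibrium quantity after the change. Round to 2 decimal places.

Solve the original market: 1431 - 3P = 6P - 954, hence P = 265 and q = 636.
With the change applied: demand qd = 1431 - 4P, supply qs = 6P - 954.
Setting them equal: 1431 - 4P = 6P - 954 → 2385 = 10P, so P = 238.5 and q = 477.

477.00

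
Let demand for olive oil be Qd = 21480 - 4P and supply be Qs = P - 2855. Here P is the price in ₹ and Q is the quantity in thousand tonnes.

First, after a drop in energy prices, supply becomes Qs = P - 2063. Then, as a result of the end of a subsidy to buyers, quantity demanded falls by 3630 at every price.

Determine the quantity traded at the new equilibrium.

Solve the original market: 21480 - 4P = P - 2855, hence P = 4867 and Q = 2012.
After the shift, demand is Qd = 17850 - 4P and supply is Qs = P - 2063.
Clearing the new market: 17850 - 4P = P - 2063, so P = 3982.6 and Q = 1919.6.

1919.6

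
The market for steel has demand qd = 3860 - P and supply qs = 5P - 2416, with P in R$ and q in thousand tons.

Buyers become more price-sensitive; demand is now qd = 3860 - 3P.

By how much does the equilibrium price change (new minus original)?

-261.5

Before the shock: 3860 - P = 5P - 2416 ⇒ 6276 = 6P ⇒ P = 1046, q = 2814.
The new curves are qd = 3860 - 3P (demand) and qs = 5P - 2416 (supply).
Setting them equal: 3860 - 3P = 5P - 2416 → 6276 = 8P, so P = 784.5 and q = 1506.5.
ΔP = 784.5 − 1046 = -261.5.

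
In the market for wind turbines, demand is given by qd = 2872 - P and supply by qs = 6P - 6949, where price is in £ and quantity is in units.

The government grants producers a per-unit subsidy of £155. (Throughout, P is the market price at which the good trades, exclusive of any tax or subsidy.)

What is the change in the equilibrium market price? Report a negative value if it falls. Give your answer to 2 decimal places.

Original equilibrium: 2872 - P = 6P - 6949 gives 9821 = 7P, so P = 1403 and q = 1469.
Since sellers receive the price plus the subsidy, the effective supply curve becomes qs = 6P - 6019.
Clearing the new market: 2872 - P = 6P - 6019, so P = 8891/7 ≈ 1270.1429 and q = 11213/7 ≈ 1601.8571.
ΔP = 1270.1429 − 1403 = -132.86.

-132.86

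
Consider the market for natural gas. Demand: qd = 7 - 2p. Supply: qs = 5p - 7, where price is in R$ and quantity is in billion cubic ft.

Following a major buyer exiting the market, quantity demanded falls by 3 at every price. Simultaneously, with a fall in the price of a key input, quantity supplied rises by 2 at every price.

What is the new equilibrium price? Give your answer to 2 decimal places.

Solve the original market: 7 - 2p = 5p - 7, hence p = 2 and q = 3.
With the change applied: demand qd = 4 - 2p, supply qs = 5p - 5.
Setting them equal: 4 - 2p = 5p - 5 → 9 = 7p, so p = 9/7 ≈ 1.2857 and q = 10/7 ≈ 1.4286.

1.29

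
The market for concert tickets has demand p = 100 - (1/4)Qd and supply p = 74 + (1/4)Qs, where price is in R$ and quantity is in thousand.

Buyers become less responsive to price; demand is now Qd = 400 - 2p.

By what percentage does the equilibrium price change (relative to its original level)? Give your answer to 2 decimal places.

+33.33

Solve the original market: 400 - 4p = 4p - 296, hence p = 87 and Q = 52.
After the shift, demand is Qd = 400 - 2p and supply is Qs = 4p - 296.
Clearing the new market: 400 - 2p = 4p - 296, so p = 116 and Q = 168.
%Δp = (116 − 87) / 87 × 100 = +33.33%.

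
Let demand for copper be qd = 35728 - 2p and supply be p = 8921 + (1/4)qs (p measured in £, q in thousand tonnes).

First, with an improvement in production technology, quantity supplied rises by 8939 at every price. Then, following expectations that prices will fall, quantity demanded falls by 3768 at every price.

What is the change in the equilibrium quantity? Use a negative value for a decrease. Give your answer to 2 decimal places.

+467.67

Initially, 35728 - 2p = 4p - 35684, so 71412 = 6p and p = 11902, q = 11924.
The shock moves the curves to qd = 31960 - 2p and qs = 4p - 26745.
Equate the new curves: 31960 - 2p = 4p - 26745, giving 58705 = 6p, p = 58705/6 ≈ 9784.1667, q = 37175/3 ≈ 12391.6667.
Δq = 12391.6667 − 11924 = +467.67.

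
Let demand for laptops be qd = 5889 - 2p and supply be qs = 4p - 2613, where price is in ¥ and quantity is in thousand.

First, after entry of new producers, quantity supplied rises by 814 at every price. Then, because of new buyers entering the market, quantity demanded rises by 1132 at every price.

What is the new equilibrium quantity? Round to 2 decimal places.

4081.00

Solve the original market: 5889 - 2p = 4p - 2613, hence p = 1417 and q = 3055.
The new curves are qd = 7021 - 2p (demand) and qs = 4p - 1799 (supply).
Clearing the new market: 7021 - 2p = 4p - 1799, so p = 1470 and q = 4081.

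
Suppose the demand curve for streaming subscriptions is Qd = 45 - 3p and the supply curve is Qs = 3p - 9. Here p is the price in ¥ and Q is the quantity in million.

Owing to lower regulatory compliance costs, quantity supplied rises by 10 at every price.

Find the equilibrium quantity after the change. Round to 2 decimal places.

23.00

Initially, 45 - 3p = 3p - 9, so 54 = 6p and p = 9, Q = 18.
After the shift, demand is Qd = 45 - 3p and supply is Qs = 3p + 1.
New equilibrium: 45 - 3p = 3p + 1 ⇒ 44 = 6p ⇒ p = 22/3 ≈ 7.3333, Q = 23.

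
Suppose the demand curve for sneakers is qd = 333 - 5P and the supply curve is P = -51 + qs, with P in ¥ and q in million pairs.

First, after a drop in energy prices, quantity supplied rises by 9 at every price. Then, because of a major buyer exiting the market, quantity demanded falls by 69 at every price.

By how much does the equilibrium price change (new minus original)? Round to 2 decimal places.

Initially, 333 - 5P = P + 51, so 282 = 6P and P = 47, q = 98.
The shock moves the curves to qd = 264 - 5P and qs = P + 60.
Equate the new curves: 264 - 5P = P + 60, giving 204 = 6P, P = 34, q = 94.
ΔP = 34 − 47 = -13.00.

-13.00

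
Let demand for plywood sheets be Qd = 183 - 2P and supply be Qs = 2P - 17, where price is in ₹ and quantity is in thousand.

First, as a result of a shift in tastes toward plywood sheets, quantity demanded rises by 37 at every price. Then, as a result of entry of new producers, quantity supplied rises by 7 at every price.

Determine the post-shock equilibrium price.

Solve the original market: 183 - 2P = 2P - 17, hence P = 50 and Q = 83.
The new curves are Qd = 220 - 2P (demand) and Qs = 2P - 10 (supply).
New equilibrium: 220 - 2P = 2P - 10 ⇒ 230 = 4P ⇒ P = 57.5, Q = 105.

57.5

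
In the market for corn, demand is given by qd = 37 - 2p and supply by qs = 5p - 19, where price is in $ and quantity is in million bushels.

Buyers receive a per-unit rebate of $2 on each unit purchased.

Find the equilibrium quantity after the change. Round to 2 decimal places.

23.86

Solve the original market: 37 - 2p = 5p - 19, hence p = 8 and q = 21.
Since buyers' out-of-pocket price is the market price minus the rebate, the effective demand curve becomes qd = 41 - 2p.
Clearing the new market: 41 - 2p = 5p - 19, so p = 60/7 ≈ 8.5714 and q = 167/7 ≈ 23.8571.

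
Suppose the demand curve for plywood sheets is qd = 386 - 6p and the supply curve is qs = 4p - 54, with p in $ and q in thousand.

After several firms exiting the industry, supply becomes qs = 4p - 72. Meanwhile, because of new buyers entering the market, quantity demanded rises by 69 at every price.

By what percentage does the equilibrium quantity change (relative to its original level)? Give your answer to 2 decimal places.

+13.77

Initially, 386 - 6p = 4p - 54, so 440 = 10p and p = 44, q = 122.
With the change applied: demand qd = 455 - 6p, supply qs = 4p - 72.
Equate the new curves: 455 - 6p = 4p - 72, giving 527 = 10p, p = 52.7, q = 138.8.
%Δq = (138.8 − 122) / 122 × 100 = +13.77%.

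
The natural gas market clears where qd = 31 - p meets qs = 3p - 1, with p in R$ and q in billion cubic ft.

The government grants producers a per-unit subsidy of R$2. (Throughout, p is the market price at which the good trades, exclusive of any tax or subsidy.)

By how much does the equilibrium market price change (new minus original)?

-1.5

Before the shock: 31 - p = 3p - 1 ⇒ 32 = 4p ⇒ p = 8, q = 23.
Since sellers receive the price plus the subsidy, the effective supply curve becomes qs = 3p + 5.
Clearing the new market: 31 - p = 3p + 5, so p = 6.5 and q = 24.5.
Δp = 6.5 − 8 = -1.5.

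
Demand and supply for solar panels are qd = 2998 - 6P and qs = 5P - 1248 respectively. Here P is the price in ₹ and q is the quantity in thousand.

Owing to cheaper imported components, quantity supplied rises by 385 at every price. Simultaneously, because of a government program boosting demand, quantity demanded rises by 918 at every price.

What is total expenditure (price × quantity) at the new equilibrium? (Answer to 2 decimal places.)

Solve the original market: 2998 - 6P = 5P - 1248, hence P = 386 and q = 682.
The shock moves the curves to qd = 3916 - 6P and qs = 5P - 863.
Clearing the new market: 3916 - 6P = 5P - 863, so P = 4779/11 ≈ 434.4545 and q = 14402/11 ≈ 1309.2727.
New expenditure = 434.4545 × 1309.2727 = 568819.49.

568819.49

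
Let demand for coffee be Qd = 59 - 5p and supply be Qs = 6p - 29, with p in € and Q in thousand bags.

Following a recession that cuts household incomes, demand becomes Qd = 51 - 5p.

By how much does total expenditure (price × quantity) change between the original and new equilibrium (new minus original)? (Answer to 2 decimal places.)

-45.55

Initially, 59 - 5p = 6p - 29, so 88 = 11p and p = 8, Q = 19.
The new curves are Qd = 51 - 5p (demand) and Qs = 6p - 29 (supply).
Setting them equal: 51 - 5p = 6p - 29 → 80 = 11p, so p = 80/11 ≈ 7.2727 and Q = 161/11 ≈ 14.6364.
Expenditure moves from 8×19 = 152 to 7.2727×14.6364 = 106.4463; change = -45.55.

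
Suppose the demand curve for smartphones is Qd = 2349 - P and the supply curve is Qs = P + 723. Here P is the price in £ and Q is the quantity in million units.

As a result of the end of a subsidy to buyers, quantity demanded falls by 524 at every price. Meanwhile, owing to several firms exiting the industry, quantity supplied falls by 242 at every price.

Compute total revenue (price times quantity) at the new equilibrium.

Solve the original market: 2349 - P = P + 723, hence P = 813 and Q = 1536.
The new curves are Qd = 1825 - P (demand) and Qs = P + 481 (supply).
Equate the new curves: 1825 - P = P + 481, giving 1344 = 2P, P = 672, Q = 1153.
New expenditure = 672 × 1153 = 774816.

774816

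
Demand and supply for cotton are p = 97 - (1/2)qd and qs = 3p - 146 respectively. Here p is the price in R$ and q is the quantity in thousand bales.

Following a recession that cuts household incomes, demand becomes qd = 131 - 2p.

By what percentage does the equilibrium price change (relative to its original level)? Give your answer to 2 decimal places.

Solve the original market: 194 - 2p = 3p - 146, hence p = 68 and q = 58.
The shock moves the curves to qd = 131 - 2p and qs = 3p - 146.
New equilibrium: 131 - 2p = 3p - 146 ⇒ 277 = 5p ⇒ p = 55.4, q = 20.2.
%Δp = (55.4 − 68) / 68 × 100 = -18.53%.

-18.53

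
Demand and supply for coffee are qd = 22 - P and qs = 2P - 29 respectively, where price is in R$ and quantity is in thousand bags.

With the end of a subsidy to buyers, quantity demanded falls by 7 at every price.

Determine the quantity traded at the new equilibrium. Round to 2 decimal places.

Initially, 22 - P = 2P - 29, so 51 = 3P and P = 17, q = 5.
With the change applied: demand qd = 15 - P, supply qs = 2P - 29.
Clearing the new market: 15 - P = 2P - 29, so P = 44/3 ≈ 14.6667 and q = 1/3 ≈ 0.3333.

0.33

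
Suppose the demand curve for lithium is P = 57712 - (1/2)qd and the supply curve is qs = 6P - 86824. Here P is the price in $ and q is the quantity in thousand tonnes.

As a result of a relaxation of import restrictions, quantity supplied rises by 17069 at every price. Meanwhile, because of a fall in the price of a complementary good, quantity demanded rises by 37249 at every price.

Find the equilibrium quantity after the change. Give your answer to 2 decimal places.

97066.00

Before the shock: 115424 - 2P = 6P - 86824 ⇒ 202248 = 8P ⇒ P = 25281, q = 64862.
The new curves are qd = 152673 - 2P (demand) and qs = 6P - 69755 (supply).
Setting them equal: 152673 - 2P = 6P - 69755 → 222428 = 8P, so P = 27803.5 and q = 97066.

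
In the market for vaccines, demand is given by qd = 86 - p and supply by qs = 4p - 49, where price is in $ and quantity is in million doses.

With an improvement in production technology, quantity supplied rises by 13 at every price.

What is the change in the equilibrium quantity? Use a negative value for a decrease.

Initially, 86 - p = 4p - 49, so 135 = 5p and p = 27, q = 59.
The shock moves the curves to qd = 86 - p and qs = 4p - 36.
Equate the new curves: 86 - p = 4p - 36, giving 122 = 5p, p = 24.4, q = 61.6.
Δq = 61.6 − 59 = +2.6.

+2.6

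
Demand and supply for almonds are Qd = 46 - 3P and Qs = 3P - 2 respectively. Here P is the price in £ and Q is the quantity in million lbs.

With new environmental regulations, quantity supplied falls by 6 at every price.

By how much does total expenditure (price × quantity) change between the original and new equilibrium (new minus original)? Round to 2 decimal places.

Original equilibrium: 46 - 3P = 3P - 2 gives 48 = 6P, so P = 8 and Q = 22.
With the change applied: demand Qd = 46 - 3P, supply Qs = 3P - 8.
Setting them equal: 46 - 3P = 3P - 8 → 54 = 6P, so P = 9 and Q = 19.
Expenditure moves from 8×22 = 176 to 9×19 = 171; change = -5.00.

-5.00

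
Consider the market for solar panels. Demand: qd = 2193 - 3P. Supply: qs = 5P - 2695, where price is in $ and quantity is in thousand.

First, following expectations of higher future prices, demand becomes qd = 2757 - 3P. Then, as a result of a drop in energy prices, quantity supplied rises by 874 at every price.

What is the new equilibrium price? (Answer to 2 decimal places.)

572.25

Initially, 2193 - 3P = 5P - 2695, so 4888 = 8P and P = 611, q = 360.
The new curves are qd = 2757 - 3P (demand) and qs = 5P - 1821 (supply).
Setting them equal: 2757 - 3P = 5P - 1821 → 4578 = 8P, so P = 572.25 and q = 1040.25.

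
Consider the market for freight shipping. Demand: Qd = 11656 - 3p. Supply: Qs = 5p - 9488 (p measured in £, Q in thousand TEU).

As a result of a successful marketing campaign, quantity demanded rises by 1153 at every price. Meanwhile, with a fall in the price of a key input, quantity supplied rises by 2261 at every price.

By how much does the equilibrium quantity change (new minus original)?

+1568.5

Before the shock: 11656 - 3p = 5p - 9488 ⇒ 21144 = 8p ⇒ p = 2643, Q = 3727.
After the shift, demand is Qd = 12809 - 3p and supply is Qs = 5p - 7227.
Clearing the new market: 12809 - 3p = 5p - 7227, so p = 2504.5 and Q = 5295.5.
ΔQ = 5295.5 − 3727 = +1568.5.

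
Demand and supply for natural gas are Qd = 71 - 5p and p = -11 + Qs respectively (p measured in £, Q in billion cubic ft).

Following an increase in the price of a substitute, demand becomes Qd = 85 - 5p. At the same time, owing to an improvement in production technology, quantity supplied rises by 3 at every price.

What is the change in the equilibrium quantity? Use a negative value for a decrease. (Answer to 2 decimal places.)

Original equilibrium: 71 - 5p = p + 11 gives 60 = 6p, so p = 10 and Q = 21.
The shock moves the curves to Qd = 85 - 5p and Qs = p + 14.
Setting them equal: 85 - 5p = p + 14 → 71 = 6p, so p = 71/6 ≈ 11.8333 and Q = 155/6 ≈ 25.8333.
ΔQ = 25.8333 − 21 = +4.83.

+4.83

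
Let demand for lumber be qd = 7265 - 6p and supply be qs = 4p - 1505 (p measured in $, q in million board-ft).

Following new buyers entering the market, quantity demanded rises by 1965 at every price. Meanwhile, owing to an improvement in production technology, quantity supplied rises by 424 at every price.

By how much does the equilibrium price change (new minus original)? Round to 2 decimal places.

Initially, 7265 - 6p = 4p - 1505, so 8770 = 10p and p = 877, q = 2003.
After the shift, demand is qd = 9230 - 6p and supply is qs = 4p - 1081.
Equate the new curves: 9230 - 6p = 4p - 1081, giving 10311 = 10p, p = 1031.1, q = 3043.4.
Δp = 1031.1 − 877 = +154.10.

+154.10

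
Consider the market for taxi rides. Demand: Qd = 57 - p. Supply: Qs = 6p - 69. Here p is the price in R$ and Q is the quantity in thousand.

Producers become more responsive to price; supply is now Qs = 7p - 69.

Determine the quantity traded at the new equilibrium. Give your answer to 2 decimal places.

Original equilibrium: 57 - p = 6p - 69 gives 126 = 7p, so p = 18 and Q = 39.
With the change applied: demand Qd = 57 - p, supply Qs = 7p - 69.
Equate the new curves: 57 - p = 7p - 69, giving 126 = 8p, p = 15.75, Q = 41.25.

41.25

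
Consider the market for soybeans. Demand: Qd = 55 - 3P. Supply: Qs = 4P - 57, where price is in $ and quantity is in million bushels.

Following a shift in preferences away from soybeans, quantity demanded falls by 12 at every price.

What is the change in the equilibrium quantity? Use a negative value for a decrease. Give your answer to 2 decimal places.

Initially, 55 - 3P = 4P - 57, so 112 = 7P and P = 16, Q = 7.
The shock moves the curves to Qd = 43 - 3P and Qs = 4P - 57.
New equilibrium: 43 - 3P = 4P - 57 ⇒ 100 = 7P ⇒ P = 100/7 ≈ 14.2857, Q = 1/7 ≈ 0.1429.
ΔQ = 0.1429 − 7 = -6.86.

-6.86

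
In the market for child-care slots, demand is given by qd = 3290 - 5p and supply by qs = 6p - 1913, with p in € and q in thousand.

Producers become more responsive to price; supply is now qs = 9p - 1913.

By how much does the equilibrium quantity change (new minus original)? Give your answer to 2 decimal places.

Original equilibrium: 3290 - 5p = 6p - 1913 gives 5203 = 11p, so p = 473 and q = 925.
With the change applied: demand qd = 3290 - 5p, supply qs = 9p - 1913.
New equilibrium: 3290 - 5p = 9p - 1913 ⇒ 5203 = 14p ⇒ p = 5203/14 ≈ 371.6429, q = 20045/14 ≈ 1431.7857.
Δq = 1431.7857 − 925 = +506.79.

+506.79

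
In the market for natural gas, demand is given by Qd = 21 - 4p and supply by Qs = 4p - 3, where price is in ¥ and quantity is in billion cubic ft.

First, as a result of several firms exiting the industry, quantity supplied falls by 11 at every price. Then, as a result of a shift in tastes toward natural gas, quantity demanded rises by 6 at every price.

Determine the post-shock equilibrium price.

Before the shock: 21 - 4p = 4p - 3 ⇒ 24 = 8p ⇒ p = 3, Q = 9.
The new curves are Qd = 27 - 4p (demand) and Qs = 4p - 14 (supply).
Clearing the new market: 27 - 4p = 4p - 14, so p = 5.125 and Q = 6.5.

5.125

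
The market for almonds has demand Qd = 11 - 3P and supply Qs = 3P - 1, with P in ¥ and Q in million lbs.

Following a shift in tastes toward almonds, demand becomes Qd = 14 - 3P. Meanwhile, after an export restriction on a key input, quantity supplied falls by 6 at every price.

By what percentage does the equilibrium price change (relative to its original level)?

Before the shock: 11 - 3P = 3P - 1 ⇒ 12 = 6P ⇒ P = 2, Q = 5.
The shock moves the curves to Qd = 14 - 3P and Qs = 3P - 7.
Setting them equal: 14 - 3P = 3P - 7 → 21 = 6P, so P = 3.5 and Q = 3.5.
%ΔP = (3.5 − 2) / 2 × 100 = +75%.

+75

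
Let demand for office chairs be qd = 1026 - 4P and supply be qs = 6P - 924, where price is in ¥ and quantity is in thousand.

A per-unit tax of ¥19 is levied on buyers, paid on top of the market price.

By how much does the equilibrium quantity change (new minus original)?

Initially, 1026 - 4P = 6P - 924, so 1950 = 10P and P = 195, q = 246.
Since buyers pay the price plus the tax, the effective demand curve becomes qd = 950 - 4P.
New equilibrium: 950 - 4P = 6P - 924 ⇒ 1874 = 10P ⇒ P = 187.4, q = 200.4.
Δq = 200.4 − 246 = -45.6.

-45.6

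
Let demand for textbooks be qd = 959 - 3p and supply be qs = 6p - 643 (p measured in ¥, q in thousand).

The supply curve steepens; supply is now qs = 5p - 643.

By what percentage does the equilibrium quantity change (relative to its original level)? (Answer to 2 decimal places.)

-15.71

Before the shock: 959 - 3p = 6p - 643 ⇒ 1602 = 9p ⇒ p = 178, q = 425.
The shock moves the curves to qd = 959 - 3p and qs = 5p - 643.
New equilibrium: 959 - 3p = 5p - 643 ⇒ 1602 = 8p ⇒ p = 200.25, q = 358.25.
%Δq = (358.25 − 425) / 425 × 100 = -15.71%.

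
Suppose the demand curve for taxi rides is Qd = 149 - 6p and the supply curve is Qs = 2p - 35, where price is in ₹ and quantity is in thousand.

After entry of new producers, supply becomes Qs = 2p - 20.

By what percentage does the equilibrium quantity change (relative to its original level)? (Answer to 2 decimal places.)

+102.27

Solve the original market: 149 - 6p = 2p - 35, hence p = 23 and Q = 11.
The shock moves the curves to Qd = 149 - 6p and Qs = 2p - 20.
Equate the new curves: 149 - 6p = 2p - 20, giving 169 = 8p, p = 21.125, Q = 22.25.
%ΔQ = (22.25 − 11) / 11 × 100 = +102.27%.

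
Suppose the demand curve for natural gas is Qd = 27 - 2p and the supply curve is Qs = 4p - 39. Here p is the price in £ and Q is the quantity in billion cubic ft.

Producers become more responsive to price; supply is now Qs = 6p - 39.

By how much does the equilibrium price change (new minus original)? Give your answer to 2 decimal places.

Solve the original market: 27 - 2p = 4p - 39, hence p = 11 and Q = 5.
After the shift, demand is Qd = 27 - 2p and supply is Qs = 6p - 39.
Equate the new curves: 27 - 2p = 6p - 39, giving 66 = 8p, p = 8.25, Q = 10.5.
Δp = 8.25 − 11 = -2.75.

-2.75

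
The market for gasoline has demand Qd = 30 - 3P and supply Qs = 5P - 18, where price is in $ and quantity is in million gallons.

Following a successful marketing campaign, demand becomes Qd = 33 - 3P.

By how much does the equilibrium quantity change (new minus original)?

+1.875

Initially, 30 - 3P = 5P - 18, so 48 = 8P and P = 6, Q = 12.
With the change applied: demand Qd = 33 - 3P, supply Qs = 5P - 18.
Setting them equal: 33 - 3P = 5P - 18 → 51 = 8P, so P = 6.375 and Q = 13.875.
ΔQ = 13.875 − 12 = +1.875.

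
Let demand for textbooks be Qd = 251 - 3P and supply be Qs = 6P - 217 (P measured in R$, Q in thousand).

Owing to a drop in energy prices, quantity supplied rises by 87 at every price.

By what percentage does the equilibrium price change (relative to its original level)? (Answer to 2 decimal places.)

-18.59

Initially, 251 - 3P = 6P - 217, so 468 = 9P and P = 52, Q = 95.
The new curves are Qd = 251 - 3P (demand) and Qs = 6P - 130 (supply).
Clearing the new market: 251 - 3P = 6P - 130, so P = 127/3 ≈ 42.3333 and Q = 124.
%ΔP = (42.3333 − 52) / 52 × 100 = -18.59%.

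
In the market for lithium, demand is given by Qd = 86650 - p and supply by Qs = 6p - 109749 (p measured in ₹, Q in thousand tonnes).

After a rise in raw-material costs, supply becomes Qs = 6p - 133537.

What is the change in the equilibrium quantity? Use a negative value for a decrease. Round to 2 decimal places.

Initially, 86650 - p = 6p - 109749, so 196399 = 7p and p = 28057, Q = 58593.
The shock moves the curves to Qd = 86650 - p and Qs = 6p - 133537.
Clearing the new market: 86650 - p = 6p - 133537, so p = 220187/7 ≈ 31455.2857 and Q = 386363/7 ≈ 55194.7143.
ΔQ = 55194.7143 − 58593 = -3398.29.

-3398.29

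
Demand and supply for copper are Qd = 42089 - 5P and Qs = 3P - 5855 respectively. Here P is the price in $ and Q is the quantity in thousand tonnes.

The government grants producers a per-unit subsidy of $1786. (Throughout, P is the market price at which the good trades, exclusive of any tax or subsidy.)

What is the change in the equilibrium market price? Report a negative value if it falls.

-669.75

Initially, 42089 - 5P = 3P - 5855, so 47944 = 8P and P = 5993, Q = 12124.
Since sellers receive the price plus the subsidy, the effective supply curve becomes Qs = 3P - 497.
Clearing the new market: 42089 - 5P = 3P - 497, so P = 5323.25 and Q = 15472.75.
ΔP = 5323.25 − 5993 = -669.75.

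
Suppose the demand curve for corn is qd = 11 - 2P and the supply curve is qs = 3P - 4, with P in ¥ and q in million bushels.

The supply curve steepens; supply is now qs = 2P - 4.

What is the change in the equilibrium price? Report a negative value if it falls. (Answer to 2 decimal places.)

Solve the original market: 11 - 2P = 3P - 4, hence P = 3 and q = 5.
The new curves are qd = 11 - 2P (demand) and qs = 2P - 4 (supply).
Setting them equal: 11 - 2P = 2P - 4 → 15 = 4P, so P = 3.75 and q = 3.5.
ΔP = 3.75 − 3 = +0.75.

+0.75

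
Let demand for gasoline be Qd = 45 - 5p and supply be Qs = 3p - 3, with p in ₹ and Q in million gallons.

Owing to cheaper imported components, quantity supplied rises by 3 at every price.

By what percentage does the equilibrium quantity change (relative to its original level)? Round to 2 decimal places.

+12.50

Before the shock: 45 - 5p = 3p - 3 ⇒ 48 = 8p ⇒ p = 6, Q = 15.
The shock moves the curves to Qd = 45 - 5p and Qs = 3p.
Setting them equal: 45 - 5p = 3p → 45 = 8p, so p = 5.625 and Q = 16.875.
%ΔQ = (16.875 − 15) / 15 × 100 = +12.50%.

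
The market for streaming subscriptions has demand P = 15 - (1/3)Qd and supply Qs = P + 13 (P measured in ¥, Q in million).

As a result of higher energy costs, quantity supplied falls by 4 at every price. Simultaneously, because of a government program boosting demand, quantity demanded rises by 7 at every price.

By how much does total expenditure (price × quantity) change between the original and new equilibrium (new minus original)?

Original equilibrium: 45 - 3P = P + 13 gives 32 = 4P, so P = 8 and Q = 21.
After the shift, demand is Qd = 52 - 3P and supply is Qs = P + 9.
Setting them equal: 52 - 3P = P + 9 → 43 = 4P, so P = 10.75 and Q = 19.75.
Expenditure moves from 8×21 = 168 to 10.75×19.75 = 212.3125; change = +44.3125.

+44.3125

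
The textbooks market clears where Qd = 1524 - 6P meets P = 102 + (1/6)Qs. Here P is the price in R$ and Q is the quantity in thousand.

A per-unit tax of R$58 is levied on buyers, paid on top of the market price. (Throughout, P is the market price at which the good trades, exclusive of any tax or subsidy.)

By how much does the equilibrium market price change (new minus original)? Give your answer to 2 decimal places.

-29.00

Original equilibrium: 1524 - 6P = 6P - 612 gives 2136 = 12P, so P = 178 and Q = 456.
Since buyers pay the price plus the tax, the effective demand curve becomes Qd = 1176 - 6P.
New equilibrium: 1176 - 6P = 6P - 612 ⇒ 1788 = 12P ⇒ P = 149, Q = 282.
ΔP = 149 − 178 = -29.00.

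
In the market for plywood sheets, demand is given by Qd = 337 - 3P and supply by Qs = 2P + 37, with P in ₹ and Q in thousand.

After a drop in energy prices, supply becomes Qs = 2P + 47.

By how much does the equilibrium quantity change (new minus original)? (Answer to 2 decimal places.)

Solve the original market: 337 - 3P = 2P + 37, hence P = 60 and Q = 157.
The new curves are Qd = 337 - 3P (demand) and Qs = 2P + 47 (supply).
Setting them equal: 337 - 3P = 2P + 47 → 290 = 5P, so P = 58 and Q = 163.
ΔQ = 163 − 157 = +6.00.

+6.00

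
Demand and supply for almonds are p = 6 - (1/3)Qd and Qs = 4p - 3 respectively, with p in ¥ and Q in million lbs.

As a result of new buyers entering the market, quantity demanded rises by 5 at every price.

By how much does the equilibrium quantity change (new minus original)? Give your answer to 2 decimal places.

+2.86

Original equilibrium: 18 - 3p = 4p - 3 gives 21 = 7p, so p = 3 and Q = 9.
After the shift, demand is Qd = 23 - 3p and supply is Qs = 4p - 3.
Clearing the new market: 23 - 3p = 4p - 3, so p = 26/7 ≈ 3.7143 and Q = 83/7 ≈ 11.8571.
ΔQ = 11.8571 − 9 = +2.86.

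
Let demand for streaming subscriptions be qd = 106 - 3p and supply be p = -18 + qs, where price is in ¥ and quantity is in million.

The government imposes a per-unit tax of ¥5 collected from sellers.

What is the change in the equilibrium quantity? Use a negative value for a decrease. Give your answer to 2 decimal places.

Original equilibrium: 106 - 3p = p + 18 gives 88 = 4p, so p = 22 and q = 40.
Since sellers keep the price net of the tax, the effective supply curve becomes qs = p + 13.
Equate the new curves: 106 - 3p = p + 13, giving 93 = 4p, p = 23.25, q = 36.25.
Δq = 36.25 − 40 = -3.75.

-3.75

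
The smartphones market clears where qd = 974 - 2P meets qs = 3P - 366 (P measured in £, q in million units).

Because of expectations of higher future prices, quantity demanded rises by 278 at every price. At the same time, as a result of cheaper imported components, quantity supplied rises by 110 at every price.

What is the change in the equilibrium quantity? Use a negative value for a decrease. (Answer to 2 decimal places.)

Initially, 974 - 2P = 3P - 366, so 1340 = 5P and P = 268, q = 438.
With the change applied: demand qd = 1252 - 2P, supply qs = 3P - 256.
Setting them equal: 1252 - 2P = 3P - 256 → 1508 = 5P, so P = 301.6 and q = 648.8.
Δq = 648.8 − 438 = +210.80.

+210.80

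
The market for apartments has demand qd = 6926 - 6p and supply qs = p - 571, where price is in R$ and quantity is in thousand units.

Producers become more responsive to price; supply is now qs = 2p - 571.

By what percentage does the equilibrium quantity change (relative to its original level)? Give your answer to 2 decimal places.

Solve the original market: 6926 - 6p = p - 571, hence p = 1071 and q = 500.
After the shift, demand is qd = 6926 - 6p and supply is qs = 2p - 571.
Clearing the new market: 6926 - 6p = 2p - 571, so p = 937.125 and q = 1303.25.
%Δq = (1303.25 − 500) / 500 × 100 = +160.65%.

+160.65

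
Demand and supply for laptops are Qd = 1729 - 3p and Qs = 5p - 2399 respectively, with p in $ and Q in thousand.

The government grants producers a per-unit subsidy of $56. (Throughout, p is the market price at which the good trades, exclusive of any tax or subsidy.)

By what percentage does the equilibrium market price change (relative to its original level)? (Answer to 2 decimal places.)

Before the shock: 1729 - 3p = 5p - 2399 ⇒ 4128 = 8p ⇒ p = 516, Q = 181.
Since sellers receive the price plus the subsidy, the effective supply curve becomes Qs = 5p - 2119.
New equilibrium: 1729 - 3p = 5p - 2119 ⇒ 3848 = 8p ⇒ p = 481, Q = 286.
%Δp = (481 − 516) / 516 × 100 = -6.78%.

-6.78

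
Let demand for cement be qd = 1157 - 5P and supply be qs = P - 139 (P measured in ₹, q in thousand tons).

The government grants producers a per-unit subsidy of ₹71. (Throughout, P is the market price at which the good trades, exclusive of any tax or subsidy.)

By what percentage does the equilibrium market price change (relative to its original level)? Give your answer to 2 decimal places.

-5.48

Before the shock: 1157 - 5P = P - 139 ⇒ 1296 = 6P ⇒ P = 216, q = 77.
Since sellers receive the price plus the subsidy, the effective supply curve becomes qs = P - 68.
New equilibrium: 1157 - 5P = P - 68 ⇒ 1225 = 6P ⇒ P = 1225/6 ≈ 204.1667, q = 817/6 ≈ 136.1667.
%ΔP = (204.1667 − 216) / 216 × 100 = -5.48%.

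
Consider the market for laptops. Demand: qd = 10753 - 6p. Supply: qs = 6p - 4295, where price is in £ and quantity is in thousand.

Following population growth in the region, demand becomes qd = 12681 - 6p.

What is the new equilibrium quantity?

4193

Original equilibrium: 10753 - 6p = 6p - 4295 gives 15048 = 12p, so p = 1254 and q = 3229.
After the shift, demand is qd = 12681 - 6p and supply is qs = 6p - 4295.
Setting them equal: 12681 - 6p = 6p - 4295 → 16976 = 12p, so p = 4244/3 ≈ 1414.6667 and q = 4193.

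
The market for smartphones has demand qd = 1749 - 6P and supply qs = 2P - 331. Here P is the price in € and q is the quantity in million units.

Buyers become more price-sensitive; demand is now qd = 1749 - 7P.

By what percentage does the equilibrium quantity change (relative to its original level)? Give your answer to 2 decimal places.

-30.57

Original equilibrium: 1749 - 6P = 2P - 331 gives 2080 = 8P, so P = 260 and q = 189.
With the change applied: demand qd = 1749 - 7P, supply qs = 2P - 331.
Equate the new curves: 1749 - 7P = 2P - 331, giving 2080 = 9P, P = 2080/9 ≈ 231.1111, q = 1181/9 ≈ 131.2222.
%Δq = (131.2222 − 189) / 189 × 100 = -30.57%.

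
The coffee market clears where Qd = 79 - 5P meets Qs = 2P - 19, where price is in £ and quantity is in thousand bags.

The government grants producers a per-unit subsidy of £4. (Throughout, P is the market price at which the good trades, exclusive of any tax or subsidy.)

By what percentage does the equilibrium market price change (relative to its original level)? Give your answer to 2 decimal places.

Solve the original market: 79 - 5P = 2P - 19, hence P = 14 and Q = 9.
Since sellers receive the price plus the subsidy, the effective supply curve becomes Qs = 2P - 11.
Equate the new curves: 79 - 5P = 2P - 11, giving 90 = 7P, P = 90/7 ≈ 12.8571, Q = 103/7 ≈ 14.7143.
%ΔP = (12.8571 − 14) / 14 × 100 = -8.16%.

-8.16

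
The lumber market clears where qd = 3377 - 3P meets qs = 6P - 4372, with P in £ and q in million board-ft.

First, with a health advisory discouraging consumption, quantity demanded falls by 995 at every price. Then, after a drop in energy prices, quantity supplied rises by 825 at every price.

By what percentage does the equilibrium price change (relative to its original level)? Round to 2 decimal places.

Initially, 3377 - 3P = 6P - 4372, so 7749 = 9P and P = 861, q = 794.
The new curves are qd = 2382 - 3P (demand) and qs = 6P - 3547 (supply).
Equate the new curves: 2382 - 3P = 6P - 3547, giving 5929 = 9P, P = 5929/9 ≈ 658.7778, q = 1217/3 ≈ 405.6667.
%ΔP = (658.7778 − 861) / 861 × 100 = -23.49%.

-23.49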